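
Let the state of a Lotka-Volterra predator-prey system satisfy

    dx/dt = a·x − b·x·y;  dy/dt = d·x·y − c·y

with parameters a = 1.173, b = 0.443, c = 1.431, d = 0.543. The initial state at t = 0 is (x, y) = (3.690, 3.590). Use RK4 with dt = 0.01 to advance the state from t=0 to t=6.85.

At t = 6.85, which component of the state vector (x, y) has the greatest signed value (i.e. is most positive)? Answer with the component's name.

largest component: y

t=0.000: state=(3.690, 3.590)
step 1 (dt=0.01): k1=(-1.540, 2.056), k2=(-1.554, 2.047), k3=(-1.554, 2.047), k4=(-1.567, 2.037); state += dt/6·(k1+2k2+2k3+k4)
t=0.010: state=(3.674, 3.610)
t=0.020: state=(3.659, 3.631)
t=0.030: state=(3.643, 3.651)
continuing one RK4 step at a time; state shown every 25 steps (Δt=0.25):
t=0.250: state=(3.240, 4.023)
t=0.500: state=(2.745, 4.222)
t=0.750: state=(2.309, 4.156)
t=1.000: state=(1.981, 3.883)
t=1.250: state=(1.764, 3.497)
t=1.500: state=(1.643, 3.078)
t=1.750: state=(1.602, 2.681)
t=2.000: state=(1.628, 2.332)
t=2.250: state=(1.714, 2.045)
t=2.500: state=(1.856, 1.821)
t=2.750: state=(2.054, 1.659)
t=3.000: state=(2.306, 1.559)
t=3.250: state=(2.608, 1.521)
t=3.500: state=(2.952, 1.550)
t=3.750: state=(3.317, 1.659)
t=4.000: state=(3.662, 1.864)
t=4.250: state=(3.929, 2.185)
t=4.500: state=(4.039, 2.629)
t=4.750: state=(3.931, 3.167)
t=5.000: state=(3.601, 3.700)
t=5.250: state=(3.131, 4.090)
t=5.500: state=(2.641, 4.229)
t=5.750: state=(2.227, 4.111)
t=6.000: state=(1.924, 3.805)
t=6.250: state=(1.729, 3.405)
t=6.500: state=(1.628, 2.988)
t=6.750: state=(1.602, 2.599)
t=6.850: state=(1.611, 2.458)
compare at T: x=1.611, y=2.458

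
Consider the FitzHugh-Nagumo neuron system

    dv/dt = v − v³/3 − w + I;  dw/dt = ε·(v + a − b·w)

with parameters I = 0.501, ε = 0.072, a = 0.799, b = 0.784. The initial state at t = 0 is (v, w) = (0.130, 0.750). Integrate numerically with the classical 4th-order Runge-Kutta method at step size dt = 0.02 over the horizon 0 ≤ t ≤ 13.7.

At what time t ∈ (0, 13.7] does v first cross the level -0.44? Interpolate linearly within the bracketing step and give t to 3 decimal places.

t=0.000: state=(0.130, 0.750)
step 1 (dt=0.02): k1=(-0.120, 0.025), k2=(-0.121, 0.024), k3=(-0.121, 0.024), k4=(-0.123, 0.024); state += dt/6·(k1+2k2+2k3+k4)
t=0.020: state=(0.128, 0.750)
t=0.040: state=(0.125, 0.751)
t=0.060: state=(0.123, 0.751)
continuing one RK4 step at a time; state shown every 25 steps (Δt=0.5):
t=0.500: state=(0.049, 0.761)
t=1.000: state=(-0.090, 0.767)
t=1.500: state=(-0.319, 0.768)
t=1.680: state=(-0.431, 0.765)
next step: t=1.700: state=(-0.445, 0.765) — v has crossed -0.44
linear interpolation between t=1.680 (-0.43113) and t=1.700 (-0.44461) → t≈1.693

t = 1.693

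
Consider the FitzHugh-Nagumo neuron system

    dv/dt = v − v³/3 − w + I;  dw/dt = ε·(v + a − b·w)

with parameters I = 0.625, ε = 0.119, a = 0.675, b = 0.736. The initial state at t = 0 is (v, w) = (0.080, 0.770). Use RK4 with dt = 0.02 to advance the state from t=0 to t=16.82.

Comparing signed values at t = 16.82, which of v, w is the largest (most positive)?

t=0.000: state=(0.080, 0.770)
step 1 (dt=0.02): k1=(-0.065, 0.022), k2=(-0.066, 0.022), k3=(-0.066, 0.022), k4=(-0.067, 0.022); state += dt/6·(k1+2k2+2k3+k4)
t=0.020: state=(0.079, 0.770)
t=0.040: state=(0.077, 0.771)
t=0.060: state=(0.076, 0.771)
continuing one RK4 step at a time; state shown every 50 steps (Δt=1):
t=1.000: state=(-0.045, 0.786)
t=2.000: state=(-0.391, 0.774)
t=3.000: state=(-1.074, 0.705)
t=4.000: state=(-1.573, 0.566)
t=5.000: state=(-1.633, 0.410)
t=6.000: state=(-1.572, 0.270)
t=7.000: state=(-1.489, 0.150)
t=8.000: state=(-1.400, 0.050)
t=9.000: state=(-1.308, -0.032)
t=10.000: state=(-1.210, -0.096)
t=11.000: state=(-1.104, -0.143)
t=12.000: state=(-0.983, -0.173)
t=13.000: state=(-0.835, -0.185)
t=14.000: state=(-0.630, -0.177)
t=15.000: state=(-0.276, -0.139)
t=16.000: state=(0.501, -0.043)
t=16.820: state=(1.468, 0.118)
compare at T: v=1.468, w=0.118

largest component: v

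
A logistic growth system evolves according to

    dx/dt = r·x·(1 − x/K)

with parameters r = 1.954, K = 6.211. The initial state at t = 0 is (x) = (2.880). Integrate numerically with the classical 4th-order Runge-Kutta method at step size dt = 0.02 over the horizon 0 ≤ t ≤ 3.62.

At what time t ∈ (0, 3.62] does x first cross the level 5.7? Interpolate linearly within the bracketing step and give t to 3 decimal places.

t=0.000: state=(2.880)
step 1 (dt=0.02): k1=(3.018), k2=(3.022), k3=(3.022), k4=(3.026); state += dt/6·(k1+2k2+2k3+k4)
t=0.020: state=(2.940)
t=0.040: state=(3.001)
t=0.060: state=(3.062)
continuing one RK4 step at a time; state shown every 10 steps (Δt=0.2):
t=0.200: state=(3.485)
t=0.400: state=(4.061)
t=0.600: state=(4.573)
t=0.800: state=(5.000)
t=1.000: state=(5.336)
t=1.200: state=(5.591)
t=1.300: state=(5.692)
next step: t=1.320: state=(5.710) — x has crossed 5.7
linear interpolation between t=1.300 (5.69191) and t=1.320 (5.71020) → t≈1.309

t = 1.309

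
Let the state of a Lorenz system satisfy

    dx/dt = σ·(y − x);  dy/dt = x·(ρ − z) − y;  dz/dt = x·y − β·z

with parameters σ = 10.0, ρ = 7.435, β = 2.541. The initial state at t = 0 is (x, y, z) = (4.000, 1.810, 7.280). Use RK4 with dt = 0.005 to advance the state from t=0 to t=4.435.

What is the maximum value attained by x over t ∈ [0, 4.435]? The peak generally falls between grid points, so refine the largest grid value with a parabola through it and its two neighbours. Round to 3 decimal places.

max x = 5.234

t=0.000: state=(4.000, 1.810, 7.280)
step 1 (dt=0.005): k1=(-21.900, -1.190, -11.258), k2=(-21.382, -1.084, -11.298), k3=(-21.393, -1.084, -11.294), k4=(-20.885, -0.981, -11.330); state += dt/6·(k1+2k2+2k3+k4)
t=0.005: state=(3.893, 1.805, 7.224)
t=0.010: state=(3.791, 1.800, 7.167)
t=0.015: state=(3.694, 1.797, 7.110)
continuing one RK4 step at a time; state shown every 40 steps (Δt=0.2):
t=0.200: state=(2.206, 2.072, 5.175)
t=0.400: state=(2.538, 2.930, 4.016)
t=0.600: state=(3.637, 4.310, 4.202)
t=0.800: state=(4.921, 5.403, 5.967)
t=1.000: state=(5.107, 4.790, 7.809)
t=1.200: state=(4.085, 3.541, 7.642)
t=1.400: state=(3.330, 3.148, 6.444)
t=1.600: state=(3.320, 3.469, 5.558)
t=1.800: state=(3.813, 4.122, 5.477)
t=2.000: state=(4.386, 4.600, 6.168)
t=2.200: state=(4.526, 4.444, 6.943)
t=2.400: state=(4.168, 3.941, 7.028)
t=2.600: state=(3.794, 3.675, 6.558)
t=2.800: state=(3.726, 3.772, 6.110)
t=3.000: state=(3.925, 4.059, 6.026)
t=3.200: state=(4.175, 4.271, 6.299)
t=3.400: state=(4.252, 4.230, 6.626)
t=3.600: state=(4.122, 4.030, 6.698)
t=3.800: state=(3.956, 3.896, 6.520)
t=4.000: state=(3.907, 3.919, 6.316)
t=4.200: state=(3.984, 4.040, 6.260)
t=4.400: state=(4.092, 4.135, 6.365)
t=4.435: state=(4.106, 4.142, 6.392)
largest grid value and its neighbours: x(0.915)=5.23287, x(0.920)=5.23395, x(0.925)=5.23392
parabola through these three points peaks at t≈0.922 with x≈5.23407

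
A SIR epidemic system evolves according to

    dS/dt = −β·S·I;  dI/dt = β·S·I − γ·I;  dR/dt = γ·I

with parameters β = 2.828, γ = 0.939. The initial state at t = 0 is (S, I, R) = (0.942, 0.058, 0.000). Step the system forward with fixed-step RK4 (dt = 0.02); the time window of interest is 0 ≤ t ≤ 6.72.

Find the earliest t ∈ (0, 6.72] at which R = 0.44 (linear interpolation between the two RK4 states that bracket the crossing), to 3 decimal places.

t=0.000: state=(0.942, 0.058, 0.000)
step 1 (dt=0.02): k1=(-0.155, 0.100, 0.054), k2=(-0.157, 0.102, 0.055), k3=(-0.157, 0.102, 0.055), k4=(-0.159, 0.103, 0.056); state += dt/6·(k1+2k2+2k3+k4)
t=0.020: state=(0.939, 0.060, 0.001)
t=0.040: state=(0.936, 0.062, 0.002)
t=0.060: state=(0.932, 0.064, 0.003)
continuing one RK4 step at a time; state shown every 25 steps (Δt=0.5):
t=0.500: state=(0.830, 0.128, 0.042)
t=1.000: state=(0.646, 0.229, 0.125)
t=1.500: state=(0.439, 0.307, 0.253)
t=2.000: state=(0.280, 0.317, 0.403)
t=2.120: state=(0.252, 0.310, 0.438)
next step: t=2.140: state=(0.247, 0.309, 0.444) — R has crossed 0.44
linear interpolation between t=2.120 (0.43826) and t=2.140 (0.44407) → t≈2.126

t = 2.126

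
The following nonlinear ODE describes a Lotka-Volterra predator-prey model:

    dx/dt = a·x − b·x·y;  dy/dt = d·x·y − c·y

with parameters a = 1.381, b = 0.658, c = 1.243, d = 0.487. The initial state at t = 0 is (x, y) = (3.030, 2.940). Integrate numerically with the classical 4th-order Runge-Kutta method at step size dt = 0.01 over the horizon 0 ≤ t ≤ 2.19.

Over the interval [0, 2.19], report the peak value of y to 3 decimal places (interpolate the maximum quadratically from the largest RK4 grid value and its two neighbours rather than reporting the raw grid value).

max y = 3.039

t=0.000: state=(3.030, 2.940)
step 1 (dt=0.01): k1=(-1.677, 0.684), k2=(-1.679, 0.673), k3=(-1.679, 0.673), k4=(-1.681, 0.661); state += dt/6·(k1+2k2+2k3+k4)
t=0.010: state=(3.013, 2.947)
t=0.020: state=(2.996, 2.953)
t=0.030: state=(2.980, 2.959)
continuing one RK4 step at a time; state shown every 10 steps (Δt=0.1):
t=0.100: state=(2.861, 2.997)
t=0.200: state=(2.694, 3.030)
t=0.300: state=(2.533, 3.039)
t=0.400: state=(2.381, 3.024)
t=0.500: state=(2.243, 2.989)
t=0.600: state=(2.119, 2.935)
t=0.700: state=(2.010, 2.866)
t=0.800: state=(1.916, 2.785)
t=0.900: state=(1.837, 2.695)
t=1.000: state=(1.772, 2.598)
t=1.100: state=(1.720, 2.498)
t=1.200: state=(1.681, 2.396)
t=1.300: state=(1.654, 2.295)
t=1.400: state=(1.638, 2.196)
t=1.500: state=(1.633, 2.100)
t=1.600: state=(1.638, 2.008)
t=1.700: state=(1.652, 1.921)
t=1.800: state=(1.676, 1.840)
t=1.900: state=(1.709, 1.764)
t=2.000: state=(1.751, 1.695)
t=2.100: state=(1.802, 1.632)
t=2.190: state=(1.856, 1.581)
largest grid value and its neighbours: y(0.280)=3.03882, y(0.290)=3.03888, y(0.300)=3.03870
parabola through these three points peaks at t≈0.287 with y≈3.03888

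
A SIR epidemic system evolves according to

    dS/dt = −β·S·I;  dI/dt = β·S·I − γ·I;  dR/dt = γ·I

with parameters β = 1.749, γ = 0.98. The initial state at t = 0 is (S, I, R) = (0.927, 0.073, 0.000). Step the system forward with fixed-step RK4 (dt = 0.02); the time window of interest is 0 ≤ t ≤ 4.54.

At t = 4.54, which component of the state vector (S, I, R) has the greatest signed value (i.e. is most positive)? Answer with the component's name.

largest component: R

t=0.000: state=(0.927, 0.073, 0.000)
step 1 (dt=0.02): k1=(-0.118, 0.047, 0.072), k2=(-0.119, 0.047, 0.072), k3=(-0.119, 0.047, 0.072), k4=(-0.120, 0.047, 0.072); state += dt/6·(k1+2k2+2k3+k4)
t=0.020: state=(0.925, 0.074, 0.001)
t=0.040: state=(0.922, 0.075, 0.003)
t=0.060: state=(0.920, 0.076, 0.004)
continuing one RK4 step at a time; state shown every 10 steps (Δt=0.2):
t=0.200: state=(0.902, 0.083, 0.015)
t=0.400: state=(0.875, 0.093, 0.032)
t=0.600: state=(0.845, 0.103, 0.052)
t=0.800: state=(0.814, 0.113, 0.073)
t=1.000: state=(0.781, 0.123, 0.096)
t=1.200: state=(0.747, 0.132, 0.121)
t=1.400: state=(0.712, 0.140, 0.148)
t=1.600: state=(0.677, 0.147, 0.176)
t=1.800: state=(0.643, 0.152, 0.205)
t=2.000: state=(0.609, 0.156, 0.235)
t=2.200: state=(0.577, 0.157, 0.266)
t=2.400: state=(0.546, 0.157, 0.297)
t=2.600: state=(0.517, 0.156, 0.328)
t=2.800: state=(0.490, 0.153, 0.358)
t=3.000: state=(0.464, 0.148, 0.387)
t=3.200: state=(0.441, 0.143, 0.416)
t=3.400: state=(0.420, 0.136, 0.443)
t=3.600: state=(0.401, 0.130, 0.469)
t=3.800: state=(0.384, 0.122, 0.494)
t=4.000: state=(0.368, 0.115, 0.517)
t=4.200: state=(0.354, 0.107, 0.539)
t=4.400: state=(0.342, 0.099, 0.559)
t=4.540: state=(0.334, 0.094, 0.572)
compare at T: S=0.334, I=0.094, R=0.572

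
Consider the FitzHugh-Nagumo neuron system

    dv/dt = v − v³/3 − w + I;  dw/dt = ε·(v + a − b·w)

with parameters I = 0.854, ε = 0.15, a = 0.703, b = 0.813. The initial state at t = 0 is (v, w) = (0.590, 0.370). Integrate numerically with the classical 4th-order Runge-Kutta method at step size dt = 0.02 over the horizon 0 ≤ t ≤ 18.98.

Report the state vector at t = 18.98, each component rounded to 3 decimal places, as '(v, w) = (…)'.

t=0.000: state=(0.590, 0.370)
step 1 (dt=0.02): k1=(1.006, 0.149), k2=(1.011, 0.150), k3=(1.011, 0.150), k4=(1.015, 0.151); state += dt/6·(k1+2k2+2k3+k4)
t=0.020: state=(0.610, 0.373)
t=0.040: state=(0.631, 0.376)
t=0.060: state=(0.651, 0.379)
continuing one RK4 step at a time; state shown every 50 steps (Δt=1):
t=1.000: state=(1.544, 0.584)
t=2.000: state=(1.744, 0.856)
t=3.000: state=(1.661, 1.098)
t=4.000: state=(1.542, 1.298)
t=5.000: state=(1.415, 1.457)
t=6.000: state=(1.278, 1.579)
t=7.000: state=(1.127, 1.666)
t=8.000: state=(0.946, 1.721)
t=9.000: state=(0.703, 1.740)
t=10.000: state=(0.292, 1.712)
t=11.000: state=(-0.609, 1.600)
t=12.000: state=(-1.712, 1.340)
t=13.000: state=(-1.841, 1.028)
t=14.000: state=(-1.741, 0.756)
t=15.000: state=(-1.621, 0.531)
t=16.000: state=(-1.497, 0.349)
t=17.000: state=(-1.368, 0.206)
t=18.000: state=(-1.229, 0.099)
t=18.980: state=(-1.077, 0.025)

(v, w) = (-1.077, 0.025)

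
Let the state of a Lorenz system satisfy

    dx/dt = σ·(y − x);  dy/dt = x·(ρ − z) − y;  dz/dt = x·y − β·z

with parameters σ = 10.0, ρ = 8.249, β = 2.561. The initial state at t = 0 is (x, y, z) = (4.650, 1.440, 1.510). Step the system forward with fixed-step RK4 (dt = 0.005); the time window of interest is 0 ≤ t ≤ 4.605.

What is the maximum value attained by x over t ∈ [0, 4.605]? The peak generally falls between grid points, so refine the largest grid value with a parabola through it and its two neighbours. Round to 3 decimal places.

max x = 6.714

t=0.000: state=(4.650, 1.440, 1.510)
step 1 (dt=0.005): k1=(-32.100, 29.896, 2.829), k2=(-30.550, 29.248, 3.037), k3=(-30.605, 29.274, 3.034), k4=(-29.106, 28.651, 3.228); state += dt/6·(k1+2k2+2k3+k4)
t=0.005: state=(4.497, 1.586, 1.525)
t=0.010: state=(4.359, 1.727, 1.542)
t=0.015: state=(4.234, 1.862, 1.561)
continuing one RK4 step at a time; state shown every 40 steps (Δt=0.2):
t=0.200: state=(4.228, 5.359, 3.119)
t=0.400: state=(6.530, 7.177, 7.748)
t=0.600: state=(5.575, 4.242, 10.455)
t=0.800: state=(3.201, 2.431, 8.294)
t=1.000: state=(2.542, 2.573, 5.994)
t=1.200: state=(3.090, 3.576, 4.922)
t=1.400: state=(4.343, 5.043, 5.526)
t=1.600: state=(5.404, 5.617, 7.633)
t=1.800: state=(4.980, 4.441, 8.779)
t=2.000: state=(3.897, 3.480, 7.894)
t=2.200: state=(3.500, 3.512, 6.667)
t=2.400: state=(3.844, 4.140, 6.175)
t=2.600: state=(4.506, 4.814, 6.687)
t=2.800: state=(4.846, 4.842, 7.645)
t=3.000: state=(4.534, 4.279, 7.946)
t=3.200: state=(4.068, 3.901, 7.457)
t=3.400: state=(3.945, 3.987, 6.898)
t=3.600: state=(4.173, 4.334, 6.775)
t=3.800: state=(4.475, 4.588, 7.117)
t=4.000: state=(4.547, 4.504, 7.512)
t=4.200: state=(4.360, 4.241, 7.545)
t=4.400: state=(4.168, 4.111, 7.280)
t=4.600: state=(4.155, 4.195, 7.049)
t=4.605: state=(4.157, 4.199, 7.046)
largest grid value and its neighbours: x(0.450)=6.71243, x(0.455)=6.71409, x(0.460)=6.71261
parabola through these three points peaks at t≈0.455 with x≈6.71409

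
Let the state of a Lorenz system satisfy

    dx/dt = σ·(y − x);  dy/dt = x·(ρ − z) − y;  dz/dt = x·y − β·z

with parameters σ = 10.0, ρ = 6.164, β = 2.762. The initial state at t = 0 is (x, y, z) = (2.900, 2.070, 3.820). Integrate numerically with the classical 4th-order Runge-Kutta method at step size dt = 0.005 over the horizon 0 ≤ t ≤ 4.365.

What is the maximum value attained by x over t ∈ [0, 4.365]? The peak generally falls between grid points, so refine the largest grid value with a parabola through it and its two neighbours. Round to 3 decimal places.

max x = 4.625

t=0.000: state=(2.900, 2.070, 3.820)
step 1 (dt=0.005): k1=(-8.300, 4.728, -4.548), k2=(-7.974, 4.700, -4.525), k3=(-7.983, 4.702, -4.524), k4=(-7.666, 4.675, -4.501); state += dt/6·(k1+2k2+2k3+k4)
t=0.005: state=(2.860, 2.094, 3.797)
t=0.010: state=(2.823, 2.117, 3.775)
t=0.015: state=(2.789, 2.140, 3.753)
continuing one RK4 step at a time; state shown every 40 steps (Δt=0.2):
t=0.200: state=(2.694, 2.982, 3.228)
t=0.400: state=(3.538, 4.034, 3.573)
t=0.600: state=(4.421, 4.731, 4.856)
t=0.800: state=(4.559, 4.384, 6.049)
t=1.000: state=(3.948, 3.596, 6.064)
t=1.200: state=(3.400, 3.232, 5.355)
t=1.400: state=(3.291, 3.339, 4.737)
t=1.600: state=(3.525, 3.691, 4.567)
t=1.800: state=(3.865, 4.015, 4.846)
t=2.000: state=(4.049, 4.071, 5.284)
t=2.200: state=(3.965, 3.873, 5.498)
t=2.400: state=(3.758, 3.662, 5.385)
t=2.600: state=(3.629, 3.601, 5.142)
t=2.800: state=(3.644, 3.682, 4.986)
t=3.000: state=(3.749, 3.807, 5.002)
t=3.200: state=(3.844, 3.875, 5.132)
t=3.400: state=(3.861, 3.848, 5.248)
t=3.600: state=(3.809, 3.775, 5.266)
t=3.800: state=(3.748, 3.725, 5.202)
t=4.000: state=(3.726, 3.728, 5.129)
t=4.200: state=(3.748, 3.765, 5.103)
t=4.365: state=(3.778, 3.796, 5.122)
largest grid value and its neighbours: x(0.720)=4.62446, x(0.725)=4.62503, x(0.730)=4.62495
parabola through these three points peaks at t≈0.727 with x≈4.62507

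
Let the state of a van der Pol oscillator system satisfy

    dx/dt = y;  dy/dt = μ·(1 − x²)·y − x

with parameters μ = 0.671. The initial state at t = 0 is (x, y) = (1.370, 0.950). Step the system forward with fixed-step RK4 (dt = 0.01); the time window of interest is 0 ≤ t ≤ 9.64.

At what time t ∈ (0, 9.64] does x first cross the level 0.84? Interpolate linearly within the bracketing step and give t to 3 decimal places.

t=0.000: state=(1.370, 0.950)
step 1 (dt=0.01): k1=(0.950, -1.929), k2=(0.940, -1.936), k3=(0.940, -1.936), k4=(0.931, -1.943); state += dt/6·(k1+2k2+2k3+k4)
t=0.010: state=(1.379, 0.931)
t=0.020: state=(1.389, 0.911)
t=0.030: state=(1.398, 0.892)
continuing one RK4 step at a time; state shown every 50 steps (Δt=0.5):
t=0.500: state=(1.600, 0.001)
t=1.000: state=(1.431, -0.623)
t=1.500: state=(1.001, -1.098)
t=1.630: state=(0.850, -1.233)
next step: t=1.640: state=(0.838, -1.244) — x has crossed 0.84
linear interpolation between t=1.630 (0.85006) and t=1.640 (0.83768) → t≈1.638

t = 1.638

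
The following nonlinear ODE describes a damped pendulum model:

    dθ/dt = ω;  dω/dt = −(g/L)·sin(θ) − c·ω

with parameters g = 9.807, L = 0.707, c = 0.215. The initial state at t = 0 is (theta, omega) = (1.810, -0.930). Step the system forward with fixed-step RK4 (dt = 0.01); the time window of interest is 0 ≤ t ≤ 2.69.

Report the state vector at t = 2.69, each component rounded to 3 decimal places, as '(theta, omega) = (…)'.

(theta, omega) = (-0.964, -2.814)

t=0.000: state=(1.810, -0.930)
step 1 (dt=0.01): k1=(-0.930, -13.276), k2=(-0.996, -13.277), k3=(-0.996, -13.278), k4=(-1.063, -13.280); state += dt/6·(k1+2k2+2k3+k4)
t=0.010: state=(1.800, -1.063)
t=0.020: state=(1.789, -1.196)
t=0.030: state=(1.776, -1.329)
continuing one RK4 step at a time; state shown every 10 steps (Δt=0.1):
t=0.100: state=(1.651, -2.261)
t=0.200: state=(1.358, -3.578)
t=0.300: state=(0.939, -4.750)
t=0.400: state=(0.422, -5.509)
t=0.500: state=(-0.139, -5.582)
t=0.600: state=(-0.670, -4.921)
t=0.700: state=(-1.106, -3.751)
t=0.800: state=(-1.413, -2.365)
t=0.900: state=(-1.578, -0.947)
t=1.000: state=(-1.603, 0.445)
t=1.100: state=(-1.490, 1.807)
t=1.200: state=(-1.244, 3.112)
t=1.300: state=(-0.874, 4.241)
t=1.400: state=(-0.409, 4.970)
t=1.500: state=(0.099, 5.074)
t=1.600: state=(0.583, 4.504)
t=1.700: state=(0.983, 3.437)
t=1.800: state=(1.262, 2.124)
t=1.900: state=(1.406, 0.743)
t=2.000: state=(1.411, -0.630)
t=2.100: state=(1.281, -1.957)
t=2.200: state=(1.024, -3.171)
t=2.300: state=(0.656, -4.126)
t=2.400: state=(0.214, -4.616)
t=2.500: state=(-0.247, -4.493)
t=2.600: state=(-0.665, -3.789)
t=2.690: state=(-0.964, -2.814)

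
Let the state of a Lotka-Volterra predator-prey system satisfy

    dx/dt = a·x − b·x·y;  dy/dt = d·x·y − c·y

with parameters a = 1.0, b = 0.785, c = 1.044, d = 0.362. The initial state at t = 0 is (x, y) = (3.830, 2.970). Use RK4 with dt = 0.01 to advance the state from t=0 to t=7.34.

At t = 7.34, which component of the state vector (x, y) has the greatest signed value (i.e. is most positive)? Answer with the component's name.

largest component: y

t=0.000: state=(3.830, 2.970)
step 1 (dt=0.01): k1=(-5.099, 1.017), k2=(-5.081, 0.991), k3=(-5.080, 0.991), k4=(-5.061, 0.966); state += dt/6·(k1+2k2+2k3+k4)
t=0.010: state=(3.779, 2.980)
t=0.020: state=(3.729, 2.989)
t=0.030: state=(3.679, 2.998)
continuing one RK4 step at a time; state shown every 25 steps (Δt=0.25):
t=0.250: state=(2.706, 3.067)
t=0.500: state=(1.927, 2.906)
t=0.750: state=(1.439, 2.602)
t=1.000: state=(1.147, 2.251)
t=1.250: state=(0.980, 1.908)
t=1.500: state=(0.893, 1.599)
t=1.750: state=(0.860, 1.333)
t=2.000: state=(0.870, 1.110)
t=2.250: state=(0.915, 0.926)
t=2.500: state=(0.995, 0.778)
t=2.750: state=(1.110, 0.659)
t=3.000: state=(1.264, 0.565)
t=3.250: state=(1.464, 0.492)
t=3.500: state=(1.716, 0.438)
t=3.750: state=(2.031, 0.399)
t=4.000: state=(2.417, 0.376)
t=4.250: state=(2.886, 0.368)
t=4.500: state=(3.446, 0.377)
t=4.750: state=(4.098, 0.408)
t=5.000: state=(4.830, 0.471)
t=5.250: state=(5.599, 0.581)
t=5.500: state=(6.308, 0.768)
t=5.750: state=(6.777, 1.072)
t=6.000: state=(6.757, 1.531)
t=6.250: state=(6.073, 2.118)
t=6.500: state=(4.857, 2.683)
t=6.750: state=(3.547, 3.019)
t=7.000: state=(2.499, 3.050)
t=7.250: state=(1.794, 2.846)
t=7.340: state=(1.611, 2.738)
compare at T: x=1.611, y=2.738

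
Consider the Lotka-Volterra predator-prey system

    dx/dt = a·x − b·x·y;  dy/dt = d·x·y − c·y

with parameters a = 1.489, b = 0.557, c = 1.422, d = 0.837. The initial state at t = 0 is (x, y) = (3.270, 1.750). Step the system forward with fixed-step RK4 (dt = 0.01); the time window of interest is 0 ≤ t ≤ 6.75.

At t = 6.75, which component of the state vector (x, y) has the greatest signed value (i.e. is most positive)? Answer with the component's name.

t=0.000: state=(3.270, 1.750)
step 1 (dt=0.01): k1=(1.682, 2.301), k2=(1.665, 2.329), k3=(1.665, 2.329), k4=(1.648, 2.357); state += dt/6·(k1+2k2+2k3+k4)
t=0.010: state=(3.287, 1.773)
t=0.020: state=(3.303, 1.797)
t=0.030: state=(3.319, 1.822)
continuing one RK4 step at a time; state shown every 25 steps (Δt=0.25):
t=0.250: state=(3.542, 2.516)
t=0.500: state=(3.354, 3.663)
t=0.750: state=(2.681, 4.857)
t=1.000: state=(1.877, 5.475)
t=1.250: state=(1.275, 5.311)
t=1.500: state=(0.921, 4.666)
t=1.750: state=(0.737, 3.880)
t=2.000: state=(0.656, 3.142)
t=2.250: state=(0.643, 2.520)
t=2.500: state=(0.681, 2.026)
t=2.750: state=(0.766, 1.651)
t=3.000: state=(0.901, 1.376)
t=3.250: state=(1.094, 1.187)
t=3.500: state=(1.358, 1.074)
t=3.750: state=(1.703, 1.035)
t=4.000: state=(2.135, 1.082)
t=4.250: state=(2.638, 1.248)
t=4.500: state=(3.147, 1.604)
t=4.750: state=(3.503, 2.264)
t=5.000: state=(3.461, 3.318)
t=5.250: state=(2.899, 4.560)
t=5.500: state=(2.087, 5.387)
t=5.750: state=(1.414, 5.422)
t=6.000: state=(0.998, 4.870)
t=6.250: state=(0.775, 4.098)
t=6.500: state=(0.671, 3.335)
t=6.750: state=(0.641, 2.678)
compare at T: x=0.641, y=2.678

largest component: y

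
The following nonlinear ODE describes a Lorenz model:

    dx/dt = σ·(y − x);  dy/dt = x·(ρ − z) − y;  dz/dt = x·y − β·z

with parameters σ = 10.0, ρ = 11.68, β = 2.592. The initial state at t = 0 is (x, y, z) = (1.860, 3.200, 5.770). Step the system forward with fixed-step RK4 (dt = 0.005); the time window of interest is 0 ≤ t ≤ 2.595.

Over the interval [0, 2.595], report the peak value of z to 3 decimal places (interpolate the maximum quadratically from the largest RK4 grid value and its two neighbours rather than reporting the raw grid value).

max z = 14.597

t=0.000: state=(1.860, 3.200, 5.770)
step 1 (dt=0.005): k1=(13.400, 7.793, -9.004), k2=(13.260, 8.014, -8.801), k3=(13.269, 8.010, -8.803), k4=(13.137, 8.229, -8.600); state += dt/6·(k1+2k2+2k3+k4)
t=0.005: state=(1.926, 3.240, 5.726)
t=0.010: state=(1.991, 3.282, 5.684)
t=0.015: state=(2.055, 3.327, 5.644)
continuing one RK4 step at a time; state shown every 20 steps (Δt=0.1):
t=0.100: state=(3.101, 4.378, 5.293)
t=0.200: state=(4.553, 6.199, 5.887)
t=0.300: state=(6.315, 8.085, 8.043)
t=0.400: state=(7.729, 8.560, 11.567)
t=0.500: state=(7.655, 6.663, 14.270)
t=0.600: state=(6.075, 4.178, 14.270)
t=0.700: state=(4.329, 2.880, 12.559)
t=0.800: state=(3.286, 2.640, 10.574)
t=0.900: state=(2.976, 2.966, 8.910)
t=1.000: state=(3.212, 3.675, 7.768)
t=1.100: state=(3.878, 4.738, 7.305)
t=1.200: state=(4.898, 6.048, 7.738)
t=1.300: state=(6.067, 7.169, 9.223)
t=1.400: state=(6.892, 7.332, 11.369)
t=1.500: state=(6.818, 6.239, 12.958)
t=1.600: state=(5.895, 4.757, 13.072)
t=1.700: state=(4.792, 3.821, 12.061)
t=1.800: state=(4.057, 3.576, 10.710)
t=1.900: state=(3.824, 3.827, 9.525)
t=2.000: state=(4.030, 4.422, 8.763)
t=2.100: state=(4.574, 5.248, 8.595)
t=2.200: state=(5.320, 6.098, 9.126)
t=2.300: state=(6.027, 6.602, 10.265)
t=2.400: state=(6.361, 6.416, 11.534)
t=2.500: state=(6.127, 5.637, 12.246)
t=2.595: state=(5.530, 4.825, 12.130)
largest grid value and its neighbours: z(0.545)=14.59621, z(0.550)=14.59642, z(0.555)=14.58999
parabola through these three points peaks at t≈0.548 with z≈14.59715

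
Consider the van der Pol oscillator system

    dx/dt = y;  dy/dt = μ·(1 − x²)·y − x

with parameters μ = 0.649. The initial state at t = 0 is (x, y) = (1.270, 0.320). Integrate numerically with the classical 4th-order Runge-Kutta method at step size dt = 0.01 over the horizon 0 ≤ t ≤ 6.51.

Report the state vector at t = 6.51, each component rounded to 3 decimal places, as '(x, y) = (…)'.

t=0.000: state=(1.270, 0.320)
step 1 (dt=0.01): k1=(0.320, -1.397), k2=(0.313, -1.397), k3=(0.313, -1.397), k4=(0.306, -1.396); state += dt/6·(k1+2k2+2k3+k4)
t=0.010: state=(1.273, 0.306)
t=0.020: state=(1.276, 0.292)
t=0.030: state=(1.279, 0.278)
continuing one RK4 step at a time; state shown every 25 steps (Δt=0.25):
t=0.250: state=(1.307, -0.020)
t=0.500: state=(1.263, -0.324)
t=0.750: state=(1.148, -0.593)
t=1.000: state=(0.968, -0.844)
t=1.250: state=(0.725, -1.101)
t=1.500: state=(0.416, -1.379)
t=1.750: state=(0.034, -1.669)
t=2.000: state=(-0.414, -1.898)
t=2.250: state=(-0.896, -1.907)
t=2.500: state=(-1.337, -1.551)
t=2.750: state=(-1.649, -0.924)
t=3.000: state=(-1.799, -0.297)
t=3.250: state=(-1.811, 0.174)
t=3.500: state=(-1.725, 0.498)
t=3.750: state=(-1.569, 0.738)
t=4.000: state=(-1.358, 0.948)
t=4.250: state=(-1.094, 1.169)
t=4.500: state=(-0.770, 1.429)
t=4.750: state=(-0.375, 1.743)
t=5.000: state=(0.103, 2.077)
t=5.250: state=(0.653, 2.280)
t=5.500: state=(1.209, 2.085)
t=5.750: state=(1.654, 1.416)
t=6.000: state=(1.906, 0.611)
t=6.250: state=(1.977, -0.004)
t=6.500: state=(1.923, -0.396)
t=6.510: state=(1.919, -0.408)

(x, y) = (1.919, -0.408)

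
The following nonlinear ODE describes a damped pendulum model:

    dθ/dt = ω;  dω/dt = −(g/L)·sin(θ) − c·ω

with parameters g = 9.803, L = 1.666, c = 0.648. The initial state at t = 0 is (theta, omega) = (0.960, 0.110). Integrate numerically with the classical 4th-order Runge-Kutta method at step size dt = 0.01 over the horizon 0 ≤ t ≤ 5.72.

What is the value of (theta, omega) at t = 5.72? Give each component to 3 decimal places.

t=0.000: state=(0.960, 0.110)
step 1 (dt=0.01): k1=(0.110, -4.892), k2=(0.086, -4.878), k3=(0.086, -4.877), k4=(0.061, -4.863); state += dt/6·(k1+2k2+2k3+k4)
t=0.010: state=(0.961, 0.061)
t=0.020: state=(0.961, 0.013)
t=0.030: state=(0.961, -0.035)
continuing one RK4 step at a time; state shown every 20 steps (Δt=0.2):
t=0.200: state=(0.889, -0.794)
t=0.400: state=(0.657, -1.473)
t=0.600: state=(0.322, -1.813)
t=0.800: state=(-0.040, -1.741)
t=1.000: state=(-0.350, -1.305)
t=1.200: state=(-0.548, -0.656)
t=1.400: state=(-0.609, 0.039)
t=1.600: state=(-0.539, 0.642)
t=1.800: state=(-0.365, 1.050)
t=2.000: state=(-0.136, 1.196)
t=2.200: state=(0.094, 1.068)
t=2.400: state=(0.277, 0.727)
t=2.600: state=(0.378, 0.275)
t=2.800: state=(0.387, -0.178)
t=3.000: state=(0.313, -0.540)
t=3.200: state=(0.181, -0.746)
t=3.400: state=(0.027, -0.768)
t=3.600: state=(-0.115, -0.622)
t=3.800: state=(-0.214, -0.359)
t=4.000: state=(-0.256, -0.053)
t=4.200: state=(-0.237, 0.228)
t=4.400: state=(-0.170, 0.426)
t=4.600: state=(-0.075, 0.509)
t=4.800: state=(0.026, 0.473)
t=5.000: state=(0.108, 0.338)
t=5.200: state=(0.157, 0.147)
t=5.400: state=(0.166, -0.052)
t=5.600: state=(0.139, -0.216)
t=5.720: state=(0.108, -0.284)

(theta, omega) = (0.108, -0.284)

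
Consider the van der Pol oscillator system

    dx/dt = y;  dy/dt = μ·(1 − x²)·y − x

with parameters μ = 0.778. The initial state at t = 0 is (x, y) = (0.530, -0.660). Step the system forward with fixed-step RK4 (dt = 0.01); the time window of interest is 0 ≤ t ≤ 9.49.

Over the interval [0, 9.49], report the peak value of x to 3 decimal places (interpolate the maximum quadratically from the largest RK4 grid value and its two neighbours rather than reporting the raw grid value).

t=0.000: state=(0.530, -0.660)
step 1 (dt=0.01): k1=(-0.660, -0.899), k2=(-0.664, -0.900), k3=(-0.665, -0.900), k4=(-0.669, -0.901); state += dt/6·(k1+2k2+2k3+k4)
t=0.010: state=(0.523, -0.669)
t=0.020: state=(0.517, -0.678)
t=0.030: state=(0.510, -0.687)
continuing one RK4 step at a time; state shown every 50 steps (Δt=0.5):
t=0.500: state=(0.083, -1.132)
t=1.000: state=(-0.586, -1.483)
t=1.500: state=(-1.266, -1.066)
t=2.000: state=(-1.558, -0.113)
t=2.500: state=(-1.438, 0.533)
t=3.000: state=(-1.055, 0.997)
t=3.500: state=(-0.418, 1.588)
t=4.000: state=(0.558, 2.263)
t=4.500: state=(1.594, 1.510)
t=5.000: state=(1.941, 0.018)
t=5.500: state=(1.771, -0.599)
t=6.000: state=(1.385, -0.943)
t=6.500: state=(0.809, -1.398)
t=7.000: state=(-0.065, -2.142)
t=7.500: state=(-1.242, -2.237)
t=8.000: state=(-1.950, -0.528)
t=8.500: state=(-1.932, 0.424)
t=9.000: state=(-1.619, 0.794)
t=9.490: state=(-1.151, 1.138)
largest grid value and its neighbours: x(5.000)=1.94116, x(5.010)=1.94124, x(5.020)=1.94113
parabola through these three points peaks at t≈5.009 with x≈1.94124

max x = 1.941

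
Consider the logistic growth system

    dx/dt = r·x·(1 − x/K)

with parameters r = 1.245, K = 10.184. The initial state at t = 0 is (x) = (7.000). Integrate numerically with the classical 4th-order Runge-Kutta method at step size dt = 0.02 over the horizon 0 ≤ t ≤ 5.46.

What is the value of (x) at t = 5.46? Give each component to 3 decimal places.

(x) = (10.179)

t=0.000: state=(7.000)
step 1 (dt=0.02): k1=(2.725), k2=(2.712), k3=(2.712), k4=(2.699); state += dt/6·(k1+2k2+2k3+k4)
t=0.020: state=(7.054)
t=0.040: state=(7.108)
t=0.060: state=(7.161)
continuing one RK4 step at a time; state shown every 10 steps (Δt=0.2):
t=0.200: state=(7.518)
t=0.400: state=(7.978)
t=0.600: state=(8.378)
t=0.800: state=(8.719)
t=1.000: state=(9.005)
t=1.200: state=(9.241)
t=1.400: state=(9.433)
t=1.600: state=(9.589)
t=1.800: state=(9.714)
t=2.000: state=(9.814)
t=2.200: state=(9.893)
t=2.400: state=(9.956)
t=2.600: state=(10.005)
t=2.800: state=(10.044)
t=3.000: state=(10.075)
t=3.200: state=(10.099)
t=3.400: state=(10.117)
t=3.600: state=(10.132)
t=3.800: state=(10.143)
t=4.000: state=(10.152)
t=4.200: state=(10.159)
t=4.400: state=(10.165)
t=4.600: state=(10.169)
t=4.800: state=(10.172)
t=5.000: state=(10.175)
t=5.200: state=(10.177)
t=5.400: state=(10.178)
t=5.460: state=(10.179)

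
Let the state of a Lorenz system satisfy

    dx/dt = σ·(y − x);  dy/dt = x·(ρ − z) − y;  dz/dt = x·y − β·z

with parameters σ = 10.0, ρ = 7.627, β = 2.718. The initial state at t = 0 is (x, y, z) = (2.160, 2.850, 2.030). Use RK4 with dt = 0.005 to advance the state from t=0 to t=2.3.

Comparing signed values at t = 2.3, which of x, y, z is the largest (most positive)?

largest component: z

t=0.000: state=(2.160, 2.850, 2.030)
step 1 (dt=0.005): k1=(6.900, 9.240, 0.638), k2=(6.958, 9.309, 0.734), k3=(6.959, 9.310, 0.734), k4=(7.018, 9.380, 0.830); state += dt/6·(k1+2k2+2k3+k4)
t=0.005: state=(2.195, 2.897, 2.034)
t=0.010: state=(2.230, 2.944, 2.038)
t=0.015: state=(2.266, 2.992, 2.044)
continuing one RK4 step at a time; state shown every 20 steps (Δt=0.1):
t=0.100: state=(2.973, 3.911, 2.313)
t=0.200: state=(4.025, 5.171, 3.172)
t=0.300: state=(5.183, 6.290, 4.776)
t=0.400: state=(6.068, 6.639, 6.912)
t=0.500: state=(6.191, 5.847, 8.698)
t=0.600: state=(5.470, 4.468, 9.273)
t=0.700: state=(4.402, 3.363, 8.730)
t=0.800: state=(3.517, 2.814, 7.694)
t=0.900: state=(3.010, 2.690, 6.631)
t=1.000: state=(2.851, 2.838, 5.751)
t=1.100: state=(2.958, 3.175, 5.141)
t=1.200: state=(3.267, 3.659, 4.848)
t=1.300: state=(3.724, 4.234, 4.907)
t=1.400: state=(4.257, 4.792, 5.329)
t=1.500: state=(4.749, 5.172, 6.048)
t=1.600: state=(5.054, 5.222, 6.866)
t=1.700: state=(5.066, 4.924, 7.499)
t=1.800: state=(4.802, 4.442, 7.741)
t=1.900: state=(4.402, 3.990, 7.589)
t=2.000: state=(4.025, 3.701, 7.189)
t=2.100: state=(3.773, 3.599, 6.713)
t=2.200: state=(3.678, 3.658, 6.290)
t=2.300: state=(3.725, 3.835, 6.003)
compare at T: x=3.725, y=3.835, z=6.003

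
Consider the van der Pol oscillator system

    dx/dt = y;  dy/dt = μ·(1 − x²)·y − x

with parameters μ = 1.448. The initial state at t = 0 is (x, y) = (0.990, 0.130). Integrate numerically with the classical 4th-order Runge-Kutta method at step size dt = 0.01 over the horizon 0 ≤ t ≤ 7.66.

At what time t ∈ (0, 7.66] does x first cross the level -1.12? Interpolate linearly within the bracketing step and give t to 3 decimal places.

t = 1.914

t=0.000: state=(0.990, 0.130)
step 1 (dt=0.01): k1=(0.130, -0.986), k2=(0.125, -0.987), k3=(0.125, -0.987), k4=(0.120, -0.988); state += dt/6·(k1+2k2+2k3+k4)
t=0.010: state=(0.991, 0.120)
t=0.020: state=(0.992, 0.110)
t=0.030: state=(0.993, 0.100)
continuing one RK4 step at a time; state shown every 25 steps (Δt=0.25):
t=0.250: state=(0.991, -0.119)
t=0.500: state=(0.931, -0.367)
t=0.750: state=(0.807, -0.630)
t=1.000: state=(0.611, -0.948)
t=1.250: state=(0.322, -1.392)
t=1.500: state=(-0.100, -2.018)
t=1.750: state=(-0.687, -2.616)
t=1.910: state=(-1.110, -2.581)
next step: t=1.920: state=(-1.136, -2.560) — x has crossed -1.12
linear interpolation between t=1.910 (-1.10989) and t=1.920 (-1.13560) → t≈1.914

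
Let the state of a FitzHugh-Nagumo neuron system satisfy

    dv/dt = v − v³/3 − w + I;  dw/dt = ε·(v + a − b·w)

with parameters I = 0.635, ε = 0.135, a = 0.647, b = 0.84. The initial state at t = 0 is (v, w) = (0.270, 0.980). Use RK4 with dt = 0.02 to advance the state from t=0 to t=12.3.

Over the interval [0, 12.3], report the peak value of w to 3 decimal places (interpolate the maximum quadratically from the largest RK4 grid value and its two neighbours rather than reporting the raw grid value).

t=0.000: state=(0.270, 0.980)
step 1 (dt=0.02): k1=(-0.082, 0.013), k2=(-0.082, 0.013), k3=(-0.082, 0.013), k4=(-0.083, 0.012); state += dt/6·(k1+2k2+2k3+k4)
t=0.020: state=(0.268, 0.980)
t=0.040: state=(0.267, 0.980)
t=0.060: state=(0.265, 0.981)
continuing one RK4 step at a time; state shown every 25 steps (Δt=0.5):
t=0.500: state=(0.216, 0.985)
t=1.000: state=(0.129, 0.984)
t=1.500: state=(-0.013, 0.977)
t=2.000: state=(-0.237, 0.957)
t=2.500: state=(-0.576, 0.921)
t=3.000: state=(-1.012, 0.861)
t=3.500: state=(-1.404, 0.776)
t=4.000: state=(-1.617, 0.675)
t=4.500: state=(-1.681, 0.572)
t=5.000: state=(-1.673, 0.472)
t=5.500: state=(-1.638, 0.380)
t=6.000: state=(-1.594, 0.295)
t=6.500: state=(-1.545, 0.219)
t=7.000: state=(-1.494, 0.149)
t=7.500: state=(-1.442, 0.087)
t=8.000: state=(-1.389, 0.032)
t=8.500: state=(-1.335, -0.017)
t=9.000: state=(-1.279, -0.059)
t=9.500: state=(-1.222, -0.095)
t=10.000: state=(-1.162, -0.126)
t=10.500: state=(-1.100, -0.151)
t=11.000: state=(-1.033, -0.170)
t=11.500: state=(-0.960, -0.183)
t=12.000: state=(-0.878, -0.191)
t=12.300: state=(-0.824, -0.193)
largest grid value and its neighbours: w(0.720)=0.98513, w(0.740)=0.98513, w(0.760)=0.98512
parabola through these three points peaks at t≈0.734 with w≈0.98513

max w = 0.985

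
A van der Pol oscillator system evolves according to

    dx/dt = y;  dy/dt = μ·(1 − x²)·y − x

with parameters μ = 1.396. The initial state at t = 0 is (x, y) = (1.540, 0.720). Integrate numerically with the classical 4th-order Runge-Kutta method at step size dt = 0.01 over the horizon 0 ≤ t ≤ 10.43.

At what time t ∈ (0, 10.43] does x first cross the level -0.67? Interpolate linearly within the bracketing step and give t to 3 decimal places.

t = 2.419

t=0.000: state=(1.540, 0.720)
step 1 (dt=0.01): k1=(0.720, -2.919), k2=(0.705, -2.905), k3=(0.705, -2.905), k4=(0.691, -2.891); state += dt/6·(k1+2k2+2k3+k4)
t=0.010: state=(1.547, 0.691)
t=0.020: state=(1.554, 0.662)
t=0.030: state=(1.560, 0.634)
continuing one RK4 step at a time; state shown every 50 steps (Δt=0.5):
t=0.500: state=(1.617, -0.249)
t=1.000: state=(1.392, -0.611)
t=1.500: state=(1.004, -0.975)
t=2.000: state=(0.343, -1.799)
t=2.410: state=(-0.643, -2.989)
next step: t=2.420: state=(-0.673, -3.007) — x has crossed -0.67
linear interpolation between t=2.410 (-0.64345) and t=2.420 (-0.67344) → t≈2.419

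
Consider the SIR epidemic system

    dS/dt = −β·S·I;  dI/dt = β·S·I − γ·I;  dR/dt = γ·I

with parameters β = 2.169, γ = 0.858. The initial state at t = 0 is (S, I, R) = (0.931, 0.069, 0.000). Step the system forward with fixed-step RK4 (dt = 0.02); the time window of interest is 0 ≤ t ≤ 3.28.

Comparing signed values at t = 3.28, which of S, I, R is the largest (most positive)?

largest component: R

t=0.000: state=(0.931, 0.069, 0.000)
step 1 (dt=0.02): k1=(-0.139, 0.080, 0.059), k2=(-0.141, 0.081, 0.060), k3=(-0.141, 0.081, 0.060), k4=(-0.142, 0.082, 0.061); state += dt/6·(k1+2k2+2k3+k4)
t=0.020: state=(0.928, 0.071, 0.001)
t=0.040: state=(0.925, 0.072, 0.002)
t=0.060: state=(0.922, 0.074, 0.004)
continuing one RK4 step at a time; state shown every 10 steps (Δt=0.2):
t=0.200: state=(0.900, 0.086, 0.013)
t=0.400: state=(0.863, 0.107, 0.030)
t=0.600: state=(0.820, 0.130, 0.050)
t=0.800: state=(0.771, 0.154, 0.074)
t=1.000: state=(0.717, 0.179, 0.103)
t=1.200: state=(0.660, 0.204, 0.136)
t=1.400: state=(0.601, 0.226, 0.173)
t=1.600: state=(0.543, 0.244, 0.213)
t=1.800: state=(0.487, 0.257, 0.256)
t=2.000: state=(0.435, 0.264, 0.301)
t=2.200: state=(0.388, 0.266, 0.347)
t=2.400: state=(0.346, 0.262, 0.392)
t=2.600: state=(0.309, 0.255, 0.436)
t=2.800: state=(0.277, 0.244, 0.479)
t=3.000: state=(0.250, 0.230, 0.520)
t=3.200: state=(0.227, 0.215, 0.558)
t=3.280: state=(0.219, 0.209, 0.573)
compare at T: S=0.219, I=0.209, R=0.573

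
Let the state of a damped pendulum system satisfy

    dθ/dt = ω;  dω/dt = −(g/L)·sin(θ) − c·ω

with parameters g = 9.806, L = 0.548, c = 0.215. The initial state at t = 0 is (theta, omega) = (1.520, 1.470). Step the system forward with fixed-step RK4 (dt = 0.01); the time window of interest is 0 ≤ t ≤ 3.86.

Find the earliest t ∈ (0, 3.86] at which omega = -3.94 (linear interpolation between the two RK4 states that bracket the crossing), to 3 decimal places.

t = 0.312

t=0.000: state=(1.520, 1.470)
step 1 (dt=0.01): k1=(1.470, -18.187), k2=(1.379, -18.174), k3=(1.379, -18.173), k4=(1.288, -18.159); state += dt/6·(k1+2k2+2k3+k4)
t=0.010: state=(1.534, 1.288)
t=0.020: state=(1.546, 1.107)
t=0.030: state=(1.556, 0.926)
continuing one RK4 step at a time; state shown every 20 steps (Δt=0.2):
t=0.200: state=(1.455, -2.092)
t=0.310: state=(1.123, -3.911)
next step: t=0.320: state=(1.083, -4.062) — omega has crossed -3.94
linear interpolation between t=0.310 (-3.91135) and t=0.320 (-4.06249) → t≈0.312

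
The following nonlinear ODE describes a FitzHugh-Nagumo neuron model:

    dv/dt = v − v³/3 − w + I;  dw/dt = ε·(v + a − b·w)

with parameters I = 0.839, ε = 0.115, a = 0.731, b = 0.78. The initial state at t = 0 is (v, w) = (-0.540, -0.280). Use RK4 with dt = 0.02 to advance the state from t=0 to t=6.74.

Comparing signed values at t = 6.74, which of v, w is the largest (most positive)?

largest component: v

t=0.000: state=(-0.540, -0.280)
step 1 (dt=0.02): k1=(0.631, 0.047), k2=(0.636, 0.048), k3=(0.636, 0.048), k4=(0.640, 0.048); state += dt/6·(k1+2k2+2k3+k4)
t=0.020: state=(-0.527, -0.279)
t=0.040: state=(-0.514, -0.278)
t=0.060: state=(-0.501, -0.277)
continuing one RK4 step at a time; state shown every 25 steps (Δt=0.5):
t=0.500: state=(-0.159, -0.247)
t=1.000: state=(0.425, -0.189)
t=1.500: state=(1.212, -0.093)
t=2.000: state=(1.788, 0.038)
t=2.500: state=(1.959, 0.185)
t=3.000: state=(1.964, 0.328)
t=3.500: state=(1.928, 0.464)
t=4.000: state=(1.882, 0.592)
t=4.500: state=(1.835, 0.712)
t=5.000: state=(1.786, 0.824)
t=5.500: state=(1.737, 0.928)
t=6.000: state=(1.687, 1.024)
t=6.500: state=(1.637, 1.114)
t=6.740: state=(1.613, 1.155)
compare at T: v=1.613, w=1.155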